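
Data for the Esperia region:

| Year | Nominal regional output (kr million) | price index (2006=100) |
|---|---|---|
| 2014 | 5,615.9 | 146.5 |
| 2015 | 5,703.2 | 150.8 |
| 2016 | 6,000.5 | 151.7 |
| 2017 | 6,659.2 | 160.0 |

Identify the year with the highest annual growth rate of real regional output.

2015: real = 5703.2/1.508 = 3781.96; growth vs 2014 (3833.38) = -1.34%.
2016: real = 6000.5/1.517 = 3955.50; growth vs 2015 (3781.96) = 4.59%.
2017: real = 6659.2/1.600 = 4162.00; growth vs 2016 (3955.50) = 5.22%.

2017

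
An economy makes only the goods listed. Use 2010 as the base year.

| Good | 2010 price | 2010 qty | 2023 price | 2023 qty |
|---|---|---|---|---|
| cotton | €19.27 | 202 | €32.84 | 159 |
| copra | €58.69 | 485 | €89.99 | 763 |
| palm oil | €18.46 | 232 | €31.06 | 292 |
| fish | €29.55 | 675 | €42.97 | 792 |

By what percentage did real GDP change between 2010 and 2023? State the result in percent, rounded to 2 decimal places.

Real GDP 2010 = Nominal GDP 2010 = 19.27·202 + 58.69·485 + 18.46·232 + 29.55·675 = 56586.16.
Real GDP 2023 (at 2010 prices) = 19.27·159 + 58.69·763 + 18.46·292 + 29.55·792 = 76638.32.
Real growth = 76638.32/56586.16 − 1 = 0.3544.

35.44%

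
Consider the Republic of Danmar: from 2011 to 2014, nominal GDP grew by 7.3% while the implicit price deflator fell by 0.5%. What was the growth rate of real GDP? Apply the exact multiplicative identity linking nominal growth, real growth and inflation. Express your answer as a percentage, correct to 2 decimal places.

7.84%

(1 + g_nom) = (1 + g_real)(1 + π), so g_real = 1.0730 / 0.9950 − 1 = 0.07839.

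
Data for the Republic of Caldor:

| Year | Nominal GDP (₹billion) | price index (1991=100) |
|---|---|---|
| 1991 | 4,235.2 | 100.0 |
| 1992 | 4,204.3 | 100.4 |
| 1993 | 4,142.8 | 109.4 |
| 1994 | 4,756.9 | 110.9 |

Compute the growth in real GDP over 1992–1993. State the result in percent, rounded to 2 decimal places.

-9.57%

Real GDP 1992 = 4204.3/1.004 = 4187.55.
Real GDP 1993 = 4142.8/1.094 = 3786.84.
Change = 3786.84/4187.55 − 1 = -0.0957.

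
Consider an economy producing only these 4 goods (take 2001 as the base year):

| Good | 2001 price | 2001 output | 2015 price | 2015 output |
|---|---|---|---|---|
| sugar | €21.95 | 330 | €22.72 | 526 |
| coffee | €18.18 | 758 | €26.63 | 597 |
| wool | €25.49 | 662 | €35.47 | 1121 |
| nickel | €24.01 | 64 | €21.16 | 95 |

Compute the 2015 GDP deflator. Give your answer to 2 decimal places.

Nominal GDP 2015 = 22.72·526 + 26.63·597 + 35.47·1121 + 21.16·95 = 69620.90.
Real GDP 2015 (at 2001 prices) = 21.95·526 + 18.18·597 + 25.49·1121 + 24.01·95 = 53254.40.
Deflator = Nominal/Real × 100 = 69620.90/53254.40 × 100 = 130.733.

130.73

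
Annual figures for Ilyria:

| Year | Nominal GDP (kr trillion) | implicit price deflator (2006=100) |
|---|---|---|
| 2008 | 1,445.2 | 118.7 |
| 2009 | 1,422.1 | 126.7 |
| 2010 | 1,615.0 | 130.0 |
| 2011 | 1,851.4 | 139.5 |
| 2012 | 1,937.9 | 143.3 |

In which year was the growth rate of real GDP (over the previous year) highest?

2010

2009: real = 1422.1/1.267 = 1122.42; growth vs 2008 (1217.52) = -7.81%.
2010: real = 1615.0/1.300 = 1242.31; growth vs 2009 (1122.42) = 10.68%.
2011: real = 1851.4/1.395 = 1327.17; growth vs 2010 (1242.31) = 6.83%.
2012: real = 1937.9/1.433 = 1352.34; growth vs 2011 (1327.17) = 1.90%.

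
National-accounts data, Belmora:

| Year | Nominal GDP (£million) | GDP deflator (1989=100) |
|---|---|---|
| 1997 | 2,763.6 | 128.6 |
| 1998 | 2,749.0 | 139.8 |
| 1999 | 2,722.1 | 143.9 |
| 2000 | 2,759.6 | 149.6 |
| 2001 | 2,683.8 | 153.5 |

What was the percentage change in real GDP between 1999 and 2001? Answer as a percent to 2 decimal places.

-7.57%

Real GDP 1999 = 2722.1/1.439 = 1891.66.
Real GDP 2001 = 2683.8/1.535 = 1748.40.
Change = 1748.40/1891.66 − 1 = -0.0757.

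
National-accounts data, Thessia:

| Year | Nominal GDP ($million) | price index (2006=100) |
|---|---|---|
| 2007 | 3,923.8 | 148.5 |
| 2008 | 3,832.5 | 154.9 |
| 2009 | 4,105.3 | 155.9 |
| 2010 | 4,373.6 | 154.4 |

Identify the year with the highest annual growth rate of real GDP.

2008: real = 3832.5/1.549 = 2474.18; growth vs 2007 (2642.29) = -6.36%.
2009: real = 4105.3/1.559 = 2633.29; growth vs 2008 (2474.18) = 6.43%.
2010: real = 4373.6/1.544 = 2832.64; growth vs 2009 (2633.29) = 7.57%.

2010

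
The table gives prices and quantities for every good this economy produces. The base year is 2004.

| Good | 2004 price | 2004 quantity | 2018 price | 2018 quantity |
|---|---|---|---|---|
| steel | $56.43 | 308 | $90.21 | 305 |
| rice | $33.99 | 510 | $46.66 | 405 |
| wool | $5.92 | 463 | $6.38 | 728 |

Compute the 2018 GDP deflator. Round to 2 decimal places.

Nominal GDP 2018 = 90.21·305 + 46.66·405 + 6.38·728 = 51055.99.
Real GDP 2018 (at 2004 prices) = 56.43·305 + 33.99·405 + 5.92·728 = 35286.86.
Deflator = Nominal/Real × 100 = 51055.99/35286.86 × 100 = 144.688.

144.69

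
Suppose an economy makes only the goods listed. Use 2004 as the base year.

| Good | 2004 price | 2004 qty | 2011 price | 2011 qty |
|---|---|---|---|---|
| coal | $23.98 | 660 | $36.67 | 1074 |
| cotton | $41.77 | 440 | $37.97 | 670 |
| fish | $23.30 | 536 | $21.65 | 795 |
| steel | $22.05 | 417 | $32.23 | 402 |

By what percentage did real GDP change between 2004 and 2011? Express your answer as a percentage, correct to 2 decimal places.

Real GDP 2004 = Nominal GDP 2004 = 23.98·660 + 41.77·440 + 23.30·536 + 22.05·417 = 55889.25.
Real GDP 2011 (at 2004 prices) = 23.98·1074 + 41.77·670 + 23.30·795 + 22.05·402 = 81128.02.
Real growth = 81128.02/55889.25 − 1 = 0.4516.

45.16%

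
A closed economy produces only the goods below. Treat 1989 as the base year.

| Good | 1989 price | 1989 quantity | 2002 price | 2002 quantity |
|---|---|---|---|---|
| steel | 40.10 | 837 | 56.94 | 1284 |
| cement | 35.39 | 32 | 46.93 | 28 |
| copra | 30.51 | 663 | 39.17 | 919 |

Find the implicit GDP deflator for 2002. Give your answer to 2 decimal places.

Nominal GDP 2002 = 56.94·1284 + 46.93·28 + 39.17·919 = 110422.23.
Real GDP 2002 (at 1989 prices) = 40.10·1284 + 35.39·28 + 30.51·919 = 80518.01.
Deflator = Nominal/Real × 100 = 110422.23/80518.01 × 100 = 137.140.

137.14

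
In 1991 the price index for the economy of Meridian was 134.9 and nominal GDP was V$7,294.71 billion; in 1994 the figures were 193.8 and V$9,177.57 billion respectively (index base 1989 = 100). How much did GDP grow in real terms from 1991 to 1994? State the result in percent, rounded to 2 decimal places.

Deflate each year: 1991 → 7294.71/1.349 = 5407.49; 1994 → 9177.57/1.938 = 4735.59.
So real GDP changed by 4735.59/5407.49 − 1 = -0.1243, i.e. -12.43%.

-12.43%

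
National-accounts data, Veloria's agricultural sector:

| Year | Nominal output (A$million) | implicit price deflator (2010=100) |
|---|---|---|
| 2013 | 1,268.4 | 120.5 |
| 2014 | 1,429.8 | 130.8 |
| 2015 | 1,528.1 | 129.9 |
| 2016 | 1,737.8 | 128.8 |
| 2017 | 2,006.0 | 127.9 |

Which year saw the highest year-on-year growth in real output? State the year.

2014: real = 1429.8/1.308 = 1093.12; growth vs 2013 (1052.61) = 3.85%.
2015: real = 1528.1/1.299 = 1176.37; growth vs 2014 (1093.12) = 7.62%.
2016: real = 1737.8/1.288 = 1349.22; growth vs 2015 (1176.37) = 14.69%.
2017: real = 2006.0/1.279 = 1568.41; growth vs 2016 (1349.22) = 16.25%.

2017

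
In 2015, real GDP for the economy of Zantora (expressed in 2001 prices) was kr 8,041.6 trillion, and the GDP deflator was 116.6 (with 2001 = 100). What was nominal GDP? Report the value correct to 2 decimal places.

kr 9,376.51 trillion

Nominal GDP = Real × (GDP deflator/100) = 8041.6 × 1.166 = 9376.51.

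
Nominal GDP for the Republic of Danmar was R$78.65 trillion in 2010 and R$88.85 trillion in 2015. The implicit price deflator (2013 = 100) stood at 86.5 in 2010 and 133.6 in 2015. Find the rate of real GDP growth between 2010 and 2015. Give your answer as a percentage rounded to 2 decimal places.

-26.86%

Deflate each year: 2010 → 78.65/0.865 = 90.92; 2015 → 88.85/1.336 = 66.50.
So real GDP changed by 66.50/90.92 − 1 = -0.2686, i.e. -26.86%.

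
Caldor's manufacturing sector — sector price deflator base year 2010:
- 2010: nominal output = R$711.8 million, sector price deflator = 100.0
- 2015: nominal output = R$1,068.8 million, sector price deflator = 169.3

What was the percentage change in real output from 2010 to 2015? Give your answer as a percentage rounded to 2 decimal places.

-11.31%

Deflate each year: 2010 → 711.8/1.000 = 711.80; 2015 → 1068.8/1.693 = 631.31.
So real output changed by 631.31/711.80 − 1 = -0.1131, i.e. -11.31%.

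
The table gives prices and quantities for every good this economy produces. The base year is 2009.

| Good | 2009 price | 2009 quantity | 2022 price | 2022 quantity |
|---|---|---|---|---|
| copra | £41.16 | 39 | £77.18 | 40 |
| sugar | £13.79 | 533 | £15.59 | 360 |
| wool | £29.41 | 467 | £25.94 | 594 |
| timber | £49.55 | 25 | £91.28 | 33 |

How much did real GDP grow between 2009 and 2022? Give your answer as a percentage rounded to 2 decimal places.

Real GDP 2009 = Nominal GDP 2009 = 41.16·39 + 13.79·533 + 29.41·467 + 49.55·25 = 23928.53.
Real GDP 2022 (at 2009 prices) = 41.16·40 + 13.79·360 + 29.41·594 + 49.55·33 = 25715.49.
Real growth = 25715.49/23928.53 − 1 = 0.0747.

7.47%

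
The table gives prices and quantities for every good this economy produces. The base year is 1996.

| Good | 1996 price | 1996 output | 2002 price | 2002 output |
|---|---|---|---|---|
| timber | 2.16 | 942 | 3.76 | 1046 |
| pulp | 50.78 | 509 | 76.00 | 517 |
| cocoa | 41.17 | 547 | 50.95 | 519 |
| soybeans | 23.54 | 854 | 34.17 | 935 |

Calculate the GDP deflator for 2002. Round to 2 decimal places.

141.35

Nominal GDP 2002 = 3.76·1046 + 76.00·517 + 50.95·519 + 34.17·935 = 101616.96.
Real GDP 2002 (at 1996 prices) = 2.16·1046 + 50.78·517 + 41.17·519 + 23.54·935 = 71889.75.
Deflator = Nominal/Real × 100 = 101616.96/71889.75 × 100 = 141.351.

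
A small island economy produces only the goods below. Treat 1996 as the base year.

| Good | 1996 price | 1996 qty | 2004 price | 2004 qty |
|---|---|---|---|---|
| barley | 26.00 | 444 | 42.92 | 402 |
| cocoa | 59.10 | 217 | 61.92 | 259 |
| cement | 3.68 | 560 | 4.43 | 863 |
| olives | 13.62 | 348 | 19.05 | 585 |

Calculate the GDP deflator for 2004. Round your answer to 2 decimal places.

Nominal GDP 2004 = 42.92·402 + 61.92·259 + 4.43·863 + 19.05·585 = 48258.46.
Real GDP 2004 (at 1996 prices) = 26.00·402 + 59.10·259 + 3.68·863 + 13.62·585 = 36902.44.
Deflator = Nominal/Real × 100 = 48258.46/36902.44 × 100 = 130.773.

130.77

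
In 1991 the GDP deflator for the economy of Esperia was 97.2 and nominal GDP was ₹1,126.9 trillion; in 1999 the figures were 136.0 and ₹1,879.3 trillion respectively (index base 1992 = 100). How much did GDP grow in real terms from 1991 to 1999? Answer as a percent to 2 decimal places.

19.19%

Deflate each year: 1991 → 1126.9/0.972 = 1159.36; 1999 → 1879.3/1.360 = 1381.84.
So real GDP changed by 1381.84/1159.36 − 1 = 0.1919, i.e. 19.19%.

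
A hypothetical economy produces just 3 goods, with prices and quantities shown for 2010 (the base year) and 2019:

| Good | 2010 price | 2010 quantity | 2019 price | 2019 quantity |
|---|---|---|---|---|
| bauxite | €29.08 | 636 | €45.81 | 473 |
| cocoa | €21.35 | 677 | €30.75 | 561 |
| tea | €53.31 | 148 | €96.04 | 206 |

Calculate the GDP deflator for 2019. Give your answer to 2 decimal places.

159.89

Nominal GDP 2019 = 45.81·473 + 30.75·561 + 96.04·206 = 58703.12.
Real GDP 2019 (at 2010 prices) = 29.08·473 + 21.35·561 + 53.31·206 = 36714.05.
Deflator = Nominal/Real × 100 = 58703.12/36714.05 × 100 = 159.893.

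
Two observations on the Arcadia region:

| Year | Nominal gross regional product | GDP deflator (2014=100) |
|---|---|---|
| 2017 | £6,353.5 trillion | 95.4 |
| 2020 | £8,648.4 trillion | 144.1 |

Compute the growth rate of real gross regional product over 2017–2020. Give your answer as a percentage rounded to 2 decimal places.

Deflate each year: 2017 → 6353.5/0.954 = 6659.85; 2020 → 8648.4/1.441 = 6001.67.
So real gross regional product changed by 6001.67/6659.85 − 1 = -0.0988, i.e. -9.88%.

-9.88%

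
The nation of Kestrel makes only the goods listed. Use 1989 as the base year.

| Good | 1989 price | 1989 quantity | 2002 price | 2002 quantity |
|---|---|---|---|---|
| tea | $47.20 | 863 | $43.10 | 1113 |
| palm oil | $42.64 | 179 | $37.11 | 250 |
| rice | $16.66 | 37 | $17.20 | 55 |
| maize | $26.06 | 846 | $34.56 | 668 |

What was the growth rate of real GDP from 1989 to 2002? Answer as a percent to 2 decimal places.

14.77%

Real GDP 1989 = Nominal GDP 1989 = 47.20·863 + 42.64·179 + 16.66·37 + 26.06·846 = 71029.34.
Real GDP 2002 (at 1989 prices) = 47.20·1113 + 42.64·250 + 16.66·55 + 26.06·668 = 81517.98.
Real growth = 81517.98/71029.34 − 1 = 0.1477.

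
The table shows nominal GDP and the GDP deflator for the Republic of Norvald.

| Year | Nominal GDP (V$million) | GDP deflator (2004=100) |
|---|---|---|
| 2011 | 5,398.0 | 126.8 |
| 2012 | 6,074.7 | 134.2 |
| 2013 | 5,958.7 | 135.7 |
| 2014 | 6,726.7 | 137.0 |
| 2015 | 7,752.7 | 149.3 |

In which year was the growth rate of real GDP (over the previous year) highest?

2012: real = 6074.7/1.342 = 4526.60; growth vs 2011 (4257.10) = 6.33%.
2013: real = 5958.7/1.357 = 4391.08; growth vs 2012 (4526.60) = -2.99%.
2014: real = 6726.7/1.370 = 4910.00; growth vs 2013 (4391.08) = 11.82%.
2015: real = 7752.7/1.493 = 5192.70; growth vs 2014 (4910.00) = 5.76%.

2014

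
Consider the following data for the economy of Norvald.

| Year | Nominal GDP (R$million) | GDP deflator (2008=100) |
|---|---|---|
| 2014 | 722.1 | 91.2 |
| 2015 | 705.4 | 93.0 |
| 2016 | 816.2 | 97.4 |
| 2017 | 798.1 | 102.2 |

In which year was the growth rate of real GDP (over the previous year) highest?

2016

2015: real = 705.4/0.930 = 758.49; growth vs 2014 (791.78) = -4.20%.
2016: real = 816.2/0.974 = 837.99; growth vs 2015 (758.49) = 10.48%.
2017: real = 798.1/1.022 = 780.92; growth vs 2016 (837.99) = -6.81%.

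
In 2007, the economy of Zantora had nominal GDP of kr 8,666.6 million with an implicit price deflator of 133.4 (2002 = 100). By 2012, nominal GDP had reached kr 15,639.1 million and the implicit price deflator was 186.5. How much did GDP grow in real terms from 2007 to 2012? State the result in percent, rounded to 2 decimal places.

Deflate each year: 2007 → 8666.6/1.334 = 6496.70; 2012 → 15639.1/1.865 = 8385.58.
So real GDP changed by 8385.58/6496.70 − 1 = 0.2907, i.e. 29.07%.

29.07%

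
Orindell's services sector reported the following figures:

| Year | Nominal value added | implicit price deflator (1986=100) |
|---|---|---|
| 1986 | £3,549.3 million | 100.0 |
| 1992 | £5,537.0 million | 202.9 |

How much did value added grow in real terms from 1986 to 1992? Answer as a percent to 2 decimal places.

-23.11%

Real value added 1986 = 3549.3 / 1.000 = 3549.30.
Real value added 1992 = 5537.0 / 2.029 = 2728.93.
Real growth = 2728.93 / 3549.30 − 1 = -0.2311.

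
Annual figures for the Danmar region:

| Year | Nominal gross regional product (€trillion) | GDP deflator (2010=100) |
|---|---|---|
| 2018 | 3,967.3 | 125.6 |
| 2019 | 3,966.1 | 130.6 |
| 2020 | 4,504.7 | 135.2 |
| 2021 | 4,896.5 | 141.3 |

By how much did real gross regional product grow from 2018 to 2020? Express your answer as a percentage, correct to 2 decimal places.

5.48%

Real gross regional product 2018 = 3967.3/1.256 = 3158.68.
Real gross regional product 2020 = 4504.7/1.352 = 3331.88.
Change = 3331.88/3158.68 − 1 = 0.0548.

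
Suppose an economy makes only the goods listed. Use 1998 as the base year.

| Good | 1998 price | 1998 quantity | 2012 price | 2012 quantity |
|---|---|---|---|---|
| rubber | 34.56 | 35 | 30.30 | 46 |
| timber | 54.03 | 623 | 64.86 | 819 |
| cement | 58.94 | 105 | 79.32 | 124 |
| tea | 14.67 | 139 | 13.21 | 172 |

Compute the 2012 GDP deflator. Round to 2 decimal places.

Nominal GDP 2012 = 30.30·46 + 64.86·819 + 79.32·124 + 13.21·172 = 66621.94.
Real GDP 2012 (at 1998 prices) = 34.56·46 + 54.03·819 + 58.94·124 + 14.67·172 = 55672.13.
Deflator = Nominal/Real × 100 = 66621.94/55672.13 × 100 = 119.668.

119.67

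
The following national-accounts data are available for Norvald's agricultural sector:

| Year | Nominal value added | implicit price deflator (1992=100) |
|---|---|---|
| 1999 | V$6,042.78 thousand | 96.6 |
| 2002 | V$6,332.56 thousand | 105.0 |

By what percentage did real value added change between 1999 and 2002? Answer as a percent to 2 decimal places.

Deflate each year: 1999 → 6042.78/0.966 = 6255.47; 2002 → 6332.56/1.050 = 6031.01.
So real value added changed by 6031.01/6255.47 − 1 = -0.0359, i.e. -3.59%.

-3.59%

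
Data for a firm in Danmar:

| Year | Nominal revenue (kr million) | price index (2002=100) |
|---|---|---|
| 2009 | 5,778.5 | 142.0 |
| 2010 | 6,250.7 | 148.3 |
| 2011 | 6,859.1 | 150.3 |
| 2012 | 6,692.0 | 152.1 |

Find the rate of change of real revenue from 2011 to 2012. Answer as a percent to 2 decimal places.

-3.59%

Real revenue 2011 = 6859.1/1.503 = 4563.61.
Real revenue 2012 = 6692.0/1.521 = 4399.74.
Change = 4399.74/4563.61 − 1 = -0.0359.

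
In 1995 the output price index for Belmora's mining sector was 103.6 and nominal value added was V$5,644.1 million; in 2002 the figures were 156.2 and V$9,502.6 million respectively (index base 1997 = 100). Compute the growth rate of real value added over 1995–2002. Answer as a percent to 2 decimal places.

11.67%

Real value added 1995 = 5644.1 / 1.036 = 5447.97.
Real value added 2002 = 9502.6 / 1.562 = 6083.61.
Real growth = 6083.61 / 5447.97 − 1 = 0.1167.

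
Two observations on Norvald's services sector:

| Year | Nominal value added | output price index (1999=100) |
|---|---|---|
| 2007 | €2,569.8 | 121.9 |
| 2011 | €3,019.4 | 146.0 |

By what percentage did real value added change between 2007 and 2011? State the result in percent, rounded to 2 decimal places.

-1.90%

Deflate each year: 2007 → 2569.8/1.219 = 2108.12; 2011 → 3019.4/1.460 = 2068.08.
So real value added changed by 2068.08/2108.12 − 1 = -0.0190, i.e. -1.90%.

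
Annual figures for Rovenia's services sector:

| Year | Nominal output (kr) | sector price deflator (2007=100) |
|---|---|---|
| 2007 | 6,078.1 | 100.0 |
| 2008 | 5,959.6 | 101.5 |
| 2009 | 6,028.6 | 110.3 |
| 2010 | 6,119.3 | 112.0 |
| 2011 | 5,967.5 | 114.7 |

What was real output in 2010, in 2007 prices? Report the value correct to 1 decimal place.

kr 5,463.7

Real output 2010 = 6119.3 / 1.120 = 5463.66.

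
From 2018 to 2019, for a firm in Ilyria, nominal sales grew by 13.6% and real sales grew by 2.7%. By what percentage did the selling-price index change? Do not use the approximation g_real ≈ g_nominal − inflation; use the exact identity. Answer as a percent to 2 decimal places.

10.61%

(1 + g_nom) = (1 + g_real)(1 + π), so π = 1.1360 / 1.0270 − 1 = 0.10613.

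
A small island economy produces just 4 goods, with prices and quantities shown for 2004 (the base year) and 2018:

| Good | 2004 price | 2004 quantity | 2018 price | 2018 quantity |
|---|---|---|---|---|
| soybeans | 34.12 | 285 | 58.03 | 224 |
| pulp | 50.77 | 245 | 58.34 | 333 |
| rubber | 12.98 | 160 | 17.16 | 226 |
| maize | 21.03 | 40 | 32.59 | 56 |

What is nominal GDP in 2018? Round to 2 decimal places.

Nominal GDP 2018 = Σ (p_2018 × q_2018) = 58.03·224 + 58.34·333 + 17.16·226 + 32.59·56 = 38129.14.

38129.14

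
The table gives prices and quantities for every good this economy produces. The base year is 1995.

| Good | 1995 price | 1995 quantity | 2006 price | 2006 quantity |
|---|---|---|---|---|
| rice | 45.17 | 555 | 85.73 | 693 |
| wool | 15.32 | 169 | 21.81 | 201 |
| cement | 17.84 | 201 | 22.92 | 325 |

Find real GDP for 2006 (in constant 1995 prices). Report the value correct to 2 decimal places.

40180.13

Real GDP 2006 = Σ (p_1995 × q_2006) = 45.17·693 + 15.32·201 + 17.84·325 = 40180.13.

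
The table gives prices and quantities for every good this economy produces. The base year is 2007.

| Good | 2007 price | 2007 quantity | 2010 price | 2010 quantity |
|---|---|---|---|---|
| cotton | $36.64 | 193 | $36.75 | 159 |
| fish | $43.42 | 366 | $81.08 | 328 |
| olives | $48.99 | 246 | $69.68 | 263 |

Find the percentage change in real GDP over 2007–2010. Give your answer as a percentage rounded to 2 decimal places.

Real GDP 2007 = Nominal GDP 2007 = 36.64·193 + 43.42·366 + 48.99·246 = 35014.78.
Real GDP 2010 (at 2007 prices) = 36.64·159 + 43.42·328 + 48.99·263 = 32951.89.
Real growth = 32951.89/35014.78 − 1 = -0.0589.

-5.89%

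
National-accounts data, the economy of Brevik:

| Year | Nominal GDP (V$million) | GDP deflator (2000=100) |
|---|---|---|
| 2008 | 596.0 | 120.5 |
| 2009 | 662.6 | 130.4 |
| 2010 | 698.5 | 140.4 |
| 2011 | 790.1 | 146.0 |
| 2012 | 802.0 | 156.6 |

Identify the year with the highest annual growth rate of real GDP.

2011

2009: real = 662.6/1.304 = 508.13; growth vs 2008 (494.61) = 2.73%.
2010: real = 698.5/1.404 = 497.51; growth vs 2009 (508.13) = -2.09%.
2011: real = 790.1/1.460 = 541.16; growth vs 2010 (497.51) = 8.77%.
2012: real = 802.0/1.566 = 512.13; growth vs 2011 (541.16) = -5.36%.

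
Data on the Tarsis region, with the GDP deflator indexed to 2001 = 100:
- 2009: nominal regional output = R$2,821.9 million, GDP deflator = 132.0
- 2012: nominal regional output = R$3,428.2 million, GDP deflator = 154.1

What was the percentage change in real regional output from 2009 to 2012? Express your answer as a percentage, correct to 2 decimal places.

4.06%

Deflate each year: 2009 → 2821.9/1.320 = 2137.80; 2012 → 3428.2/1.541 = 2224.66.
So real regional output changed by 2224.66/2137.80 − 1 = 0.0406, i.e. 4.06%.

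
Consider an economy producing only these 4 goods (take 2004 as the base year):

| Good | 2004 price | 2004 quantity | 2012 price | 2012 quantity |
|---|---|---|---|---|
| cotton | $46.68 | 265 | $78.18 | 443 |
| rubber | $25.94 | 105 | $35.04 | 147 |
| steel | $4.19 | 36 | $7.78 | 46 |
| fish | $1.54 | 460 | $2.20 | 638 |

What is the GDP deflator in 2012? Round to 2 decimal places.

Nominal GDP 2012 = 78.18·443 + 35.04·147 + 7.78·46 + 2.20·638 = 41546.10.
Real GDP 2012 (at 2004 prices) = 46.68·443 + 25.94·147 + 4.19·46 + 1.54·638 = 25667.68.
Deflator = Nominal/Real × 100 = 41546.10/25667.68 × 100 = 161.862.

161.86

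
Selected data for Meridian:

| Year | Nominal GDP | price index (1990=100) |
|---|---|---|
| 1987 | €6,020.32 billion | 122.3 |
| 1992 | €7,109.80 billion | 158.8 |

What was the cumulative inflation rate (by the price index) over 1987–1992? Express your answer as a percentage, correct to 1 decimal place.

Price-level change = 158.8 / 122.3 − 1 = 0.2984.

29.8%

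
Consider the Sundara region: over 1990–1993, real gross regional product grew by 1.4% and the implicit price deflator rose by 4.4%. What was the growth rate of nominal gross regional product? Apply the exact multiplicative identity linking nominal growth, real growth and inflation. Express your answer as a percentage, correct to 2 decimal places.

5.86%

(1 + g_nom) = (1 + g_real)(1 + π) = 1.0140 × 1.0440 = 1.05862.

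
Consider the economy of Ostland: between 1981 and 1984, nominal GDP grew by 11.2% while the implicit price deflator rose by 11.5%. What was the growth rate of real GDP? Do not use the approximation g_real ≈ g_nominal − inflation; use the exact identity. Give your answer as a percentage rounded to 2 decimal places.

(1 + g_nom) = (1 + g_real)(1 + π), so g_real = 1.1120 / 1.1150 − 1 = -0.00269.

-0.27%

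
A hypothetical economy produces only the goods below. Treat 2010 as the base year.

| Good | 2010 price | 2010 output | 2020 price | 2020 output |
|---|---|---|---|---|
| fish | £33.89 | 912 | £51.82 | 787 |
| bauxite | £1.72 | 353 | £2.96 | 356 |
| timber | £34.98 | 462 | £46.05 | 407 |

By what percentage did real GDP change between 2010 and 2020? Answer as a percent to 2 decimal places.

-12.91%

Real GDP 2010 = Nominal GDP 2010 = 33.89·912 + 1.72·353 + 34.98·462 = 47675.60.
Real GDP 2020 (at 2010 prices) = 33.89·787 + 1.72·356 + 34.98·407 = 41520.61.
Real growth = 41520.61/47675.60 − 1 = -0.1291.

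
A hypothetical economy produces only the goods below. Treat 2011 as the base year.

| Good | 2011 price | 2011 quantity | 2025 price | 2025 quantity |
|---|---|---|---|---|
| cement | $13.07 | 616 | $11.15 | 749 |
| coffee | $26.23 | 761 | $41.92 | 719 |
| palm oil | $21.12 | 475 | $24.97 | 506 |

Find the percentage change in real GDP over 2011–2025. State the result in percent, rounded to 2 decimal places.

Real GDP 2011 = Nominal GDP 2011 = 13.07·616 + 26.23·761 + 21.12·475 = 38044.15.
Real GDP 2025 (at 2011 prices) = 13.07·749 + 26.23·719 + 21.12·506 = 39335.52.
Real growth = 39335.52/38044.15 − 1 = 0.0339.

3.39%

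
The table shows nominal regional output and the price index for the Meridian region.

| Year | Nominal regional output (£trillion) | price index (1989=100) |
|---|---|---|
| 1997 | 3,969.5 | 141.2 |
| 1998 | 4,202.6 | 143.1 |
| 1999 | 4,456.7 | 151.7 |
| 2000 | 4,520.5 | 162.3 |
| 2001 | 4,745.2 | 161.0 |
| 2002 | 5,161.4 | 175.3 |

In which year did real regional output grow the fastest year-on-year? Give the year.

2001

1998: real = 4202.6/1.431 = 2936.83; growth vs 1997 (2811.26) = 4.47%.
1999: real = 4456.7/1.517 = 2937.84; growth vs 1998 (2936.83) = 0.03%.
2000: real = 4520.5/1.623 = 2785.27; growth vs 1999 (2937.84) = -5.19%.
2001: real = 4745.2/1.610 = 2947.33; growth vs 2000 (2785.27) = 5.82%.
2002: real = 5161.4/1.753 = 2944.32; growth vs 2001 (2947.33) = -0.10%.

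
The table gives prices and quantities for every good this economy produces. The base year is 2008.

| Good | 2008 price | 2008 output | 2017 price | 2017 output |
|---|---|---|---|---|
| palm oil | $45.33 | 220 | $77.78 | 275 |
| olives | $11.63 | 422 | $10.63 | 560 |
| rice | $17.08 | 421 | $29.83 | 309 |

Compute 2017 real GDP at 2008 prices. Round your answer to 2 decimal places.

Real GDP 2017 = Σ (p_2008 × q_2017) = 45.33·275 + 11.63·560 + 17.08·309 = 24256.27.

$24256.27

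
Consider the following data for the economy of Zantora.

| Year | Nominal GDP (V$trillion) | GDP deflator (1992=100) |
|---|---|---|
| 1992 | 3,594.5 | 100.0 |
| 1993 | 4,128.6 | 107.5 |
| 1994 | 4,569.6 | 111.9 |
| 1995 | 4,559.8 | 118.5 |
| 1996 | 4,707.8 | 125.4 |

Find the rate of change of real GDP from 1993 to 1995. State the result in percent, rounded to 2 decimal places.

Real GDP 1993 = 4128.6/1.075 = 3840.56.
Real GDP 1995 = 4559.8/1.185 = 3847.93.
Change = 3847.93/3840.56 − 1 = 0.0019.

0.19%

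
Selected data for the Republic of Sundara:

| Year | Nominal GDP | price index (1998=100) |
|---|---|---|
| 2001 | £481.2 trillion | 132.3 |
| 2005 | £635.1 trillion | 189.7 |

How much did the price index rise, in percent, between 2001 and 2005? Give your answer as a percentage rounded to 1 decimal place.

43.4%

Price-level change = 189.7 / 132.3 − 1 = 0.4339.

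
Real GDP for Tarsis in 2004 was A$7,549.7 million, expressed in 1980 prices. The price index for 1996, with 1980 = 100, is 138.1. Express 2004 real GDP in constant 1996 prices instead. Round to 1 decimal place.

A$10,426.1 million

Real GDP in 1996 prices = Real GDP in 1980 prices × (P_1996/P_1980) = 7549.7 × 1.381 = 10426.14.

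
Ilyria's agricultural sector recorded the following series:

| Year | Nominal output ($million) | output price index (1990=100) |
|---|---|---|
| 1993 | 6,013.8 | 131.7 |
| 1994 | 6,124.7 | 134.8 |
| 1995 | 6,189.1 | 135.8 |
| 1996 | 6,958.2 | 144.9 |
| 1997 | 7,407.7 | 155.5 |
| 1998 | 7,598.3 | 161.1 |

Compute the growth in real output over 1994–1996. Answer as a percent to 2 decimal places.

Real output 1994 = 6124.7/1.348 = 4543.55.
Real output 1996 = 6958.2/1.449 = 4802.07.
Change = 4802.07/4543.55 − 1 = 0.0569.

5.69%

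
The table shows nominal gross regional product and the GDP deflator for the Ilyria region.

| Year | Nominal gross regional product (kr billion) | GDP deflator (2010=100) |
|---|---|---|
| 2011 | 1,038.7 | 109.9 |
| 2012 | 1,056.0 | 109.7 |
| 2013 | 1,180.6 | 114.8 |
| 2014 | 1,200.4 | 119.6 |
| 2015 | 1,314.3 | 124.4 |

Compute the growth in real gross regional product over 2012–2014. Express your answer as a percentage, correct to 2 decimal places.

Real gross regional product 2012 = 1056.0/1.097 = 962.63.
Real gross regional product 2014 = 1200.4/1.196 = 1003.68.
Change = 1003.68/962.63 − 1 = 0.0426.

4.26%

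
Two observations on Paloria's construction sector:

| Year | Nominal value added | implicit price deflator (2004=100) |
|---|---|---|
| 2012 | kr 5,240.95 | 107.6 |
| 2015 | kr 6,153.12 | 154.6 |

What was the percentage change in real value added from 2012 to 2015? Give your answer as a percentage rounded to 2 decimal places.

-18.29%

Real value added 2012 = 5240.95 / 1.076 = 4870.77.
Real value added 2015 = 6153.12 / 1.546 = 3980.03.
Real growth = 3980.03 / 4870.77 − 1 = -0.1829.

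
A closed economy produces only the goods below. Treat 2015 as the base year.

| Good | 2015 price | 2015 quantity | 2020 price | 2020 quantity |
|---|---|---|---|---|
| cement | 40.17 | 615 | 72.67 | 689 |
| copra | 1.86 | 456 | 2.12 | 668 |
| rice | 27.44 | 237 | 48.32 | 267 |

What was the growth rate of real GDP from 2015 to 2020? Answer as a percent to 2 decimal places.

Real GDP 2015 = Nominal GDP 2015 = 40.17·615 + 1.86·456 + 27.44·237 = 32055.99.
Real GDP 2020 (at 2015 prices) = 40.17·689 + 1.86·668 + 27.44·267 = 36246.09.
Real growth = 36246.09/32055.99 − 1 = 0.1307.

13.07%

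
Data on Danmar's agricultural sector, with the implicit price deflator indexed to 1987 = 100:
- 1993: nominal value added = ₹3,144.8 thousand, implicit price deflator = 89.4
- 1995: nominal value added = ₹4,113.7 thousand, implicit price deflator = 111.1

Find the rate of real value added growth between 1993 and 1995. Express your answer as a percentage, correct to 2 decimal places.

5.26%

Deflate each year: 1993 → 3144.8/0.894 = 3517.67; 1995 → 4113.7/1.111 = 3702.70.
So real value added changed by 3702.70/3517.67 − 1 = 0.0526, i.e. 5.26%.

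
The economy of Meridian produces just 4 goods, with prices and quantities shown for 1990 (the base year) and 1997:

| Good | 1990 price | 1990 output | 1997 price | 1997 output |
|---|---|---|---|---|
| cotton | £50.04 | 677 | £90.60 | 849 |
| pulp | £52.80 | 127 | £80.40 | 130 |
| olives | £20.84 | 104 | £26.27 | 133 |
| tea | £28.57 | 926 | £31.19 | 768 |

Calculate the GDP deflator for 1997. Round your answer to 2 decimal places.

155.03

Nominal GDP 1997 = 90.60·849 + 80.40·130 + 26.27·133 + 31.19·768 = 114819.23.
Real GDP 1997 (at 1990 prices) = 50.04·849 + 52.80·130 + 20.84·133 + 28.57·768 = 74061.44.
Deflator = Nominal/Real × 100 = 114819.23/74061.44 × 100 = 155.032.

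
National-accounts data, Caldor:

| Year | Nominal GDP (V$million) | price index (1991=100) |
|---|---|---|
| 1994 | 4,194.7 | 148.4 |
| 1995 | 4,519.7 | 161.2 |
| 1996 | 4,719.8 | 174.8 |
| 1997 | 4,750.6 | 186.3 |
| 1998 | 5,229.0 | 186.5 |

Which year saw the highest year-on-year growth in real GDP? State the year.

1995: real = 4519.7/1.612 = 2803.78; growth vs 1994 (2826.62) = -0.81%.
1996: real = 4719.8/1.748 = 2700.11; growth vs 1995 (2803.78) = -3.70%.
1997: real = 4750.6/1.863 = 2549.97; growth vs 1996 (2700.11) = -5.56%.
1998: real = 5229.0/1.865 = 2803.75; growth vs 1997 (2549.97) = 9.95%.

1998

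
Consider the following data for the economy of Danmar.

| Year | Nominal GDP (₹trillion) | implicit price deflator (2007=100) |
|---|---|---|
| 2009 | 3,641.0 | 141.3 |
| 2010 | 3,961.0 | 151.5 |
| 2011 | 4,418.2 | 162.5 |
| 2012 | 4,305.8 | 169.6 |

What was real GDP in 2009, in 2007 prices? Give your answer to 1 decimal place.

₹2,576.8 trillion

Real GDP 2009 = 3641.0 / 1.413 = 2576.79.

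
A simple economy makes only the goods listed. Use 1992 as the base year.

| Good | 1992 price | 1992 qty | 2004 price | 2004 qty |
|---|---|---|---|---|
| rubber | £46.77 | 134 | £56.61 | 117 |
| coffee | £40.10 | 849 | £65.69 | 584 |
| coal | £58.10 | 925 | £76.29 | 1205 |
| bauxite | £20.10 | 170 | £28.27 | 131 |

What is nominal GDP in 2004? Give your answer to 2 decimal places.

£140619.15

Nominal GDP 2004 = Σ (p_2004 × q_2004) = 56.61·117 + 65.69·584 + 76.29·1205 + 28.27·131 = 140619.15.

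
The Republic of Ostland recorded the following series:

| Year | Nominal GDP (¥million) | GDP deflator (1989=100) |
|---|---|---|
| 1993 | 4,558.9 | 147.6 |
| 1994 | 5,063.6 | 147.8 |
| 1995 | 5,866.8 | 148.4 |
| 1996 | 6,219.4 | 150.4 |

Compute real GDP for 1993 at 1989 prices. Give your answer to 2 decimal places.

¥3,088.69 million

Real GDP 1993 = 4558.9 / 1.476 = 3088.69.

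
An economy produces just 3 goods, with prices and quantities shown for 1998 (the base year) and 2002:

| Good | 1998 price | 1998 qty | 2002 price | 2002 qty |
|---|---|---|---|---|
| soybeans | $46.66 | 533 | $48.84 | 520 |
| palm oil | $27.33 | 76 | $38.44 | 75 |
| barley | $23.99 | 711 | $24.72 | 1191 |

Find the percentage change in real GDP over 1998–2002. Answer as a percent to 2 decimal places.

24.73%

Real GDP 1998 = Nominal GDP 1998 = 46.66·533 + 27.33·76 + 23.99·711 = 44003.75.
Real GDP 2002 (at 1998 prices) = 46.66·520 + 27.33·75 + 23.99·1191 = 54885.04.
Real growth = 54885.04/44003.75 − 1 = 0.2473.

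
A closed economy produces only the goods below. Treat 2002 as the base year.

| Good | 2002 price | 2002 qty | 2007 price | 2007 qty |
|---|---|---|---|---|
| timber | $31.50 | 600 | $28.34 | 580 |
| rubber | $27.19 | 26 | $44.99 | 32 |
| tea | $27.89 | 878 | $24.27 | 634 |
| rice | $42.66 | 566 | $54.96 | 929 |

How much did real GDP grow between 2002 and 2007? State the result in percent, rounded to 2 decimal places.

12.04%

Real GDP 2002 = Nominal GDP 2002 = 31.50·600 + 27.19·26 + 27.89·878 + 42.66·566 = 68239.92.
Real GDP 2007 (at 2002 prices) = 31.50·580 + 27.19·32 + 27.89·634 + 42.66·929 = 76453.48.
Real growth = 76453.48/68239.92 − 1 = 0.1204.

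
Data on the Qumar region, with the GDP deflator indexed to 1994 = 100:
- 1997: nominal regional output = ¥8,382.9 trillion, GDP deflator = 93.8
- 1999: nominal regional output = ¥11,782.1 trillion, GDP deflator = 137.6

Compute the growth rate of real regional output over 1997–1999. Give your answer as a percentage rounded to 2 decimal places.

-4.19%

Real regional output 1997 = 8382.9 / 0.938 = 8936.99.
Real regional output 1999 = 11782.1 / 1.376 = 8562.57.
Real growth = 8562.57 / 8936.99 − 1 = -0.0419.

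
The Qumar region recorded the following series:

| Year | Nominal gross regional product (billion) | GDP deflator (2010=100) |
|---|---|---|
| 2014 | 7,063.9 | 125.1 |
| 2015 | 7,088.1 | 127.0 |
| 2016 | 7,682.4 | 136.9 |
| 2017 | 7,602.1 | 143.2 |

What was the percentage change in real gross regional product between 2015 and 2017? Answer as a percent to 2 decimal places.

-4.88%

Real gross regional product 2015 = 7088.1/1.270 = 5581.18.
Real gross regional product 2017 = 7602.1/1.432 = 5308.73.
Change = 5308.73/5581.18 − 1 = -0.0488.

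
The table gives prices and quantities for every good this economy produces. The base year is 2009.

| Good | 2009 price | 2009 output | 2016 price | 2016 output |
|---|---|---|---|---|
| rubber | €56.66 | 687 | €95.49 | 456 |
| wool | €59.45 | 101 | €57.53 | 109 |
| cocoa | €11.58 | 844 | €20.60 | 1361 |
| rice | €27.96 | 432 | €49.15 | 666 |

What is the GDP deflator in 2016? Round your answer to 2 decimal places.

165.80

Nominal GDP 2016 = 95.49·456 + 57.53·109 + 20.60·1361 + 49.15·666 = 110584.71.
Real GDP 2016 (at 2009 prices) = 56.66·456 + 59.45·109 + 11.58·1361 + 27.96·666 = 66698.75.
Deflator = Nominal/Real × 100 = 110584.71/66698.75 × 100 = 165.797.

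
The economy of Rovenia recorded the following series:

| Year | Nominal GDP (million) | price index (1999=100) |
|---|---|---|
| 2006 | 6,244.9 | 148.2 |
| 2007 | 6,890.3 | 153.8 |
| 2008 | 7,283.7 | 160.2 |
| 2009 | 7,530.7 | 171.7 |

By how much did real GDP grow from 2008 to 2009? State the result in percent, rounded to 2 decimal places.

-3.53%

Real GDP 2008 = 7283.7/1.602 = 4546.63.
Real GDP 2009 = 7530.7/1.717 = 4385.96.
Change = 4385.96/4546.63 − 1 = -0.0353.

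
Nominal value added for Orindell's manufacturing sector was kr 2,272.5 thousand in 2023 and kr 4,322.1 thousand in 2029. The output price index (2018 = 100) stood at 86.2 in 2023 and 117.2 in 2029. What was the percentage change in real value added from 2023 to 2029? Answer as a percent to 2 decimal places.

39.88%

Deflate each year: 2023 → 2272.5/0.862 = 2636.31; 2029 → 4322.1/1.172 = 3687.80.
So real value added changed by 3687.80/2636.31 − 1 = 0.3988, i.e. 39.88%.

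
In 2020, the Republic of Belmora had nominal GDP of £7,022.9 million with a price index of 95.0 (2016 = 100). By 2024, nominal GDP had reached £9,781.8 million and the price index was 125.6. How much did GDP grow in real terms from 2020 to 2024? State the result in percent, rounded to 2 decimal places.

5.35%

Deflate each year: 2020 → 7022.9/0.950 = 7392.53; 2024 → 9781.8/1.256 = 7788.06.
So real GDP changed by 7788.06/7392.53 − 1 = 0.0535, i.e. 5.35%.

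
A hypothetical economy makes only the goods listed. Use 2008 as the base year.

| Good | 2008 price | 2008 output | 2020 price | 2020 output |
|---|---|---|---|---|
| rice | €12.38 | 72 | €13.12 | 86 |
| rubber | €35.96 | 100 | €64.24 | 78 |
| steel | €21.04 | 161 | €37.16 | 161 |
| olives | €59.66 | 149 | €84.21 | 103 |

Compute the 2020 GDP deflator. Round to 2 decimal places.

Nominal GDP 2020 = 13.12·86 + 64.24·78 + 37.16·161 + 84.21·103 = 20795.43.
Real GDP 2020 (at 2008 prices) = 12.38·86 + 35.96·78 + 21.04·161 + 59.66·103 = 13401.98.
Deflator = Nominal/Real × 100 = 20795.43/13401.98 × 100 = 155.167.

155.17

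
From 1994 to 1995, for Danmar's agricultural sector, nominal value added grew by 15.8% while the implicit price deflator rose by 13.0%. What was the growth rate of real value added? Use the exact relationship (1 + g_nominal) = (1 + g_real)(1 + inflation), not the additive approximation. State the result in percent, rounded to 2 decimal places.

(1 + g_nom) = (1 + g_real)(1 + π), so g_real = 1.1580 / 1.1300 − 1 = 0.02478.

2.48%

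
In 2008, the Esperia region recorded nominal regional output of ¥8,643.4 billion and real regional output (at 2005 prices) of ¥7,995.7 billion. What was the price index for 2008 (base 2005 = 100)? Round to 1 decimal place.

price index = (Nominal / Real) × 100 = 8643.4 / 7995.7 × 100 = 108.10.

108.1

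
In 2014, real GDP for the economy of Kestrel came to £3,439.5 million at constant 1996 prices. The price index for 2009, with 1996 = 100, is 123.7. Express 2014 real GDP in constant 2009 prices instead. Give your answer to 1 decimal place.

Real GDP in 2009 prices = Real GDP in 1996 prices × (P_2009/P_1996) = 3439.5 × 1.237 = 4254.66.

£4,254.7 million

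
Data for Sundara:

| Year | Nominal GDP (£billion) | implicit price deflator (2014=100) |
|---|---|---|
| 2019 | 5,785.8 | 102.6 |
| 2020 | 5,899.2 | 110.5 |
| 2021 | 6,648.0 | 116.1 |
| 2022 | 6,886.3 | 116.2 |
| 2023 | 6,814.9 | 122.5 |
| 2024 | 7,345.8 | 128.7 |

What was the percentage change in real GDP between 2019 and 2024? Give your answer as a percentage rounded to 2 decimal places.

Real GDP 2019 = 5785.8/1.026 = 5639.18.
Real GDP 2024 = 7345.8/1.287 = 5707.69.
Change = 5707.69/5639.18 − 1 = 0.0121.

1.21%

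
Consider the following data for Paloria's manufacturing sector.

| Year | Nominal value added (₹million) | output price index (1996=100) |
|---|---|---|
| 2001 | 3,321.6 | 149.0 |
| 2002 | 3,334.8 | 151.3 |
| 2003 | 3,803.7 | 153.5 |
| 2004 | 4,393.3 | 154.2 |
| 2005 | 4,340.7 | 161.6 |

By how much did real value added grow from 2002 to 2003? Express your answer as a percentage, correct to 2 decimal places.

Real value added 2002 = 3334.8/1.513 = 2204.10.
Real value added 2003 = 3803.7/1.535 = 2477.98.
Change = 2477.98/2204.10 − 1 = 0.1243.

12.43%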